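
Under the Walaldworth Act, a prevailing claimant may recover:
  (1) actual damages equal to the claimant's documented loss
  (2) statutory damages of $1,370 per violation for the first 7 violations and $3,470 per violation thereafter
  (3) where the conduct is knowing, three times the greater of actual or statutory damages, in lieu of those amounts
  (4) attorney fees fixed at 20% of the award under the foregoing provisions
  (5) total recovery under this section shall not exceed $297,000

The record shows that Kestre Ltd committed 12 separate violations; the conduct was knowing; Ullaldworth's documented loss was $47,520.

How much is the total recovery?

$171,072

First 7 violations: 7 × $1,370 = $9,590
Remaining violations: (12 − 7) × $3,470 = $17,350
Statutory damages: $9,590 + $17,350 = $26,940
Greater of actual damages ($47,520) or statutory damages ($26,940): $47,520
Trebled: 3 × $47,520 = $142,560
Attorney fees: 20% of $142,560 = $28,512
Total before cap: $142,560 + $28,512 = $171,072
Cap at $297,000: $171,072 is within the cap, no reduction.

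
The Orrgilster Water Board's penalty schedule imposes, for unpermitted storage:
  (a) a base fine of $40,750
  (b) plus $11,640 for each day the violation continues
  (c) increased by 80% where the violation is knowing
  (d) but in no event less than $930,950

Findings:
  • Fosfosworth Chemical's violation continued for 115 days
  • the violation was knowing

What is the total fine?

Per-day component: 115 × $11,640 = $1,338,600
Base plus per-day: $40,750 + $1,338,600 = $1,379,350
Enhancement: 80% of $1,379,350 = $1,103,480
Enhanced fine: $1,379,350 + $1,103,480 = $2,482,830
Minimum $930,950: $2,482,830 meets the minimum, no increase.

$2,482,830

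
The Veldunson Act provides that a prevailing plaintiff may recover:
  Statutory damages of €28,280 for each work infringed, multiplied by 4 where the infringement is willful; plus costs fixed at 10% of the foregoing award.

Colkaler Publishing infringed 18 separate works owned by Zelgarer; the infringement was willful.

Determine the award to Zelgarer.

Statutory damages: 18 × €28,280 = €509,040
Multiplied by 4: 4 × €509,040 = €2,036,160
Costs: 10% of €2,036,160 = €203,616
Award plus costs: €2,036,160 + €203,616 = €2,239,776

€2,239,776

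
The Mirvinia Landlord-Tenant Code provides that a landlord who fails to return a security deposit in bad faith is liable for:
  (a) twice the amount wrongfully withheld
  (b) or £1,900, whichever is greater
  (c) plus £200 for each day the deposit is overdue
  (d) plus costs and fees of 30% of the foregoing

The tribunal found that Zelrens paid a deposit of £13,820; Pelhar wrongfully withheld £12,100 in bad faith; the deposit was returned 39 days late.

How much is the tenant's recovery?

Doubled: 2 × £12,100 = £24,200
Minimum £1,900: £24,200 meets the minimum, no increase.
Late-return penalty: 39 × £200 = £7,800
Damages plus late penalty: £24,200 + £7,800 = £32,000
Costs and fees: 30% of £32,000 = £9,600
Total recovery: £32,000 + £9,600 = £41,600

£41,600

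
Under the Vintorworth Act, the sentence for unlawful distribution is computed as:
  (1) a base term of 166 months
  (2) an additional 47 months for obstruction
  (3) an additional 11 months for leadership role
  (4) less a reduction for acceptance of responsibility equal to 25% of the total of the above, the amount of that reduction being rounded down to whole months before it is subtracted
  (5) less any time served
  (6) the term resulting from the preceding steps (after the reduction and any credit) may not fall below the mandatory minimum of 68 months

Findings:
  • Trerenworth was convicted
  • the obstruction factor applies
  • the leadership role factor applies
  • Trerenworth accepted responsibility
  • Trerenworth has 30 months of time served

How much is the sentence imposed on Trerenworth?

138 months

Obstruction enhancement: +47 months
Leadership role enhancement: +11 months
Adjusted term: 166 months + 47 months + 11 months = 224 months
Acceptance of responsibility reduction: 25% of 224 months = 56 months (rounded down)
After reduction: 224 − 56 = 168 months
Less time served: 168 months − 30 months = 138 months
Minimum 68 months: 138 months meets the minimum, no increase.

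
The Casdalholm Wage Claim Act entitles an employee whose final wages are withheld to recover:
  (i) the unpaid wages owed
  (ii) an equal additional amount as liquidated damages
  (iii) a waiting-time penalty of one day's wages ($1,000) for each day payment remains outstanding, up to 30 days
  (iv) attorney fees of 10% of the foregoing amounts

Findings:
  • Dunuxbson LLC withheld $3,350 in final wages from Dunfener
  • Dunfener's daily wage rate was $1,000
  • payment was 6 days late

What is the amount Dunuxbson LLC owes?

$13,970

Liquidated damages (equal amount): $3,350
Penalty days: min(6, 30) = 6
Waiting-time penalty: 6 × $1,000 = $6,000
Subtotal: $3,350 + $3,350 + $6,000 = $12,700
Attorney fees: 10% of $12,700 = $1,270
Total award: $12,700 + $1,270 = $13,970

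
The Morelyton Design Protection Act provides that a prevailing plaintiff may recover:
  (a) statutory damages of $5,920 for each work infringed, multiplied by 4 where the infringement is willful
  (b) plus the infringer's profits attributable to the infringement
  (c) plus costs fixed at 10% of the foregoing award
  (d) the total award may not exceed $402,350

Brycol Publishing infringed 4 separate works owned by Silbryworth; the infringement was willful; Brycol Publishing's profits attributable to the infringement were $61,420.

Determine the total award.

Statutory damages: 4 × $5,920 = $23,680
Multiplied by 4: 4 × $23,680 = $94,720
Combined award: $94,720 + $61,420 = $156,140
Costs: 10% of $156,140 = $15,614
Award plus costs: $156,140 + $15,614 = $171,754
Cap at $402,350: $171,754 is within the cap, no reduction.

$171,754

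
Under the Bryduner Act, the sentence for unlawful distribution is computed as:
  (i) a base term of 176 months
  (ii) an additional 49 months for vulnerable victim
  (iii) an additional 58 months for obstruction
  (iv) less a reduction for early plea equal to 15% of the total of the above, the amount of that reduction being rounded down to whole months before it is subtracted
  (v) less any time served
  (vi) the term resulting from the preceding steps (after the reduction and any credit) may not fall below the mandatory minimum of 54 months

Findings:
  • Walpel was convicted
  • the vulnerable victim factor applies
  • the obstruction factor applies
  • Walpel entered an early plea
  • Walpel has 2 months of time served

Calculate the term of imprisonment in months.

Vulnerable victim enhancement: +49 months
Obstruction enhancement: +58 months
Adjusted term: 176 months + 49 months + 58 months = 283 months
Early plea reduction: 15% of 283 months = 42 months (rounded down)
After reduction: 283 − 42 = 241 months
Less time served: 241 months − 2 months = 239 months
Minimum 54 months: 239 months meets the minimum, no increase.

239 months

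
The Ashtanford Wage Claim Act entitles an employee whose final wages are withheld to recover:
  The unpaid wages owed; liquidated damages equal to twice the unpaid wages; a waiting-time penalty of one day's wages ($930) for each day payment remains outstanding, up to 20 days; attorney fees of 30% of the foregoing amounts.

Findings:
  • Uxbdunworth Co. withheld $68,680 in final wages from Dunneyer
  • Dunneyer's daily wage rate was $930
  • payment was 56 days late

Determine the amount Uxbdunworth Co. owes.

Doubled: 2 × $68,680 = $137,360
Penalty days: min(56, 20) = 20
Waiting-time penalty: 20 × $930 = $18,600
Subtotal: $68,680 + $137,360 + $18,600 = $224,640
Attorney fees: 30% of $224,640 = $67,392
Total award: $224,640 + $67,392 = $292,032

$292,032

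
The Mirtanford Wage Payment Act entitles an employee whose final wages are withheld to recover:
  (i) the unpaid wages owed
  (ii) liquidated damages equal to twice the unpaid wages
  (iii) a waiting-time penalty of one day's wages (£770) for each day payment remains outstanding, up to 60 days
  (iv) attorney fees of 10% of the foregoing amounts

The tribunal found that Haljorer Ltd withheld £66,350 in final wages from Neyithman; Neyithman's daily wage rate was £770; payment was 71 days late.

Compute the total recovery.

Doubled: 2 × £66,350 = £132,700
Penalty days: min(71, 60) = 60
Waiting-time penalty: 60 × £770 = £46,200
Subtotal: £66,350 + £132,700 + £46,200 = £245,250
Attorney fees: 10% of £245,250 = £24,525
Total award: £245,250 + £24,525 = £269,775

£269,775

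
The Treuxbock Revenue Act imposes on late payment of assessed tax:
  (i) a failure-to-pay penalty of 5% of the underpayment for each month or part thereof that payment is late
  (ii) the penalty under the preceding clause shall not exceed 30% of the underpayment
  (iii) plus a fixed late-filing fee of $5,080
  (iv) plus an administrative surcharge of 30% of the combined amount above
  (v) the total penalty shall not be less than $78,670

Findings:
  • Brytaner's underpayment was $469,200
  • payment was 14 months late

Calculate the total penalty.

Accrued rate: 5% × 14 = 70%, capped at 30% → 30%
Failure-to-pay penalty: 30% of $469,200 = $140,760
Penalty before surcharge: $140,760 + $5,080 = $145,840
Administrative surcharge: 30% of $145,840 = $43,752
Total penalty: $145,840 + $43,752 = $189,592
Minimum $78,670: $189,592 meets the minimum, no increase.

$189,592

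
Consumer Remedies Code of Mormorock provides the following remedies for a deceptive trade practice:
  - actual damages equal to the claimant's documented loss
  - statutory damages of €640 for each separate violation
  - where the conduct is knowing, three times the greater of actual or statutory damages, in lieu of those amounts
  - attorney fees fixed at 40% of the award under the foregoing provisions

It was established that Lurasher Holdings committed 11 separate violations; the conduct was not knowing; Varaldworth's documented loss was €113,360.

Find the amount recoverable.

Statutory damages: 11 × €640 = €7,040
Conduct not knowing: the in-lieu enhancement does not apply.
Actual plus statutory damages: €113,360 + €7,040 = €120,400
Attorney fees: 40% of €120,400 = €48,160
Total recovery: €120,400 + €48,160 = €168,560

€168,560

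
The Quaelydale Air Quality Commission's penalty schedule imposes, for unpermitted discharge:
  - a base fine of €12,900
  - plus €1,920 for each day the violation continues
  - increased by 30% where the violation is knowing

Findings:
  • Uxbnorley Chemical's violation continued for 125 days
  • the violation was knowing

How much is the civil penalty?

Per-day component: 125 × €1,920 = €240,000
Base plus per-day: €12,900 + €240,000 = €252,900
Enhancement: 30% of €252,900 = €75,870
Enhanced fine: €252,900 + €75,870 = €328,770

€328,770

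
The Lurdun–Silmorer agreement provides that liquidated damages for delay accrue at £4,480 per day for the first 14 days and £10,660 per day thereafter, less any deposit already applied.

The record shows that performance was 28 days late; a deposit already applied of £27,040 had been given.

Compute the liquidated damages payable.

£184,920

First 14 days: 14 × £4,480 = £62,720
Remaining days: (28 − 14) × £10,660 = £149,240
Accrued per-day damages: £62,720 + £149,240 = £211,960
Less deposit already applied: £211,960 − £27,040 = £184,920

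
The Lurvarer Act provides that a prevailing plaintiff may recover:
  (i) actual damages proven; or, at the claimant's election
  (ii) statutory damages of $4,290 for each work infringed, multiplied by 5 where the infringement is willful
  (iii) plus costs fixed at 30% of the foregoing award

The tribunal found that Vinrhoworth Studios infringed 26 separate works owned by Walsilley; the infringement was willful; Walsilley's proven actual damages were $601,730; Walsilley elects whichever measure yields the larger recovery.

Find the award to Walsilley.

Statutory damages: 26 × $4,290 = $111,540
Multiplied by 5: 5 × $111,540 = $557,700
Greater of actual damages ($601,730) or enhanced statutory damages ($557,700): $601,730
Costs: 30% of $601,730 = $180,519
Award plus costs: $601,730 + $180,519 = $782,249

$782,249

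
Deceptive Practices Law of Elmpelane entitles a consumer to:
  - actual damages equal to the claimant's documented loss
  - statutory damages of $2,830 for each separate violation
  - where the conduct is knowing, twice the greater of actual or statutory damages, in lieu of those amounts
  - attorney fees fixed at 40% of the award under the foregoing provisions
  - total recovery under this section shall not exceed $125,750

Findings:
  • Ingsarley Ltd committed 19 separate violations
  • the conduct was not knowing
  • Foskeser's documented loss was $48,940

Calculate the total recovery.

$125,750

Statutory damages: 19 × $2,830 = $53,770
Conduct not knowing: the in-lieu enhancement does not apply.
Actual plus statutory damages: $48,940 + $53,770 = $102,710
Attorney fees: 40% of $102,710 = $41,084
Total before cap: $102,710 + $41,084 = $143,794
Cap at $125,750: $143,794 exceeds the cap → $125,750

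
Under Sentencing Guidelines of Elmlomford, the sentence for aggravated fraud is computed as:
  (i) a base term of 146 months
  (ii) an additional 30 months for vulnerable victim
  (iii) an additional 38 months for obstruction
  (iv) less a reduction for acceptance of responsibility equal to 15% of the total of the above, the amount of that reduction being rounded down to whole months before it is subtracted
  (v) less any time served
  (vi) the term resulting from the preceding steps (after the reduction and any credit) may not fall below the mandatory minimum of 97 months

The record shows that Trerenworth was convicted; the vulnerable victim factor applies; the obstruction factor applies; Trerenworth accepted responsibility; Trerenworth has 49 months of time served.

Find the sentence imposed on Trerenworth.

Vulnerable victim enhancement: +30 months
Obstruction enhancement: +38 months
Adjusted term: 146 months + 30 months + 38 months = 214 months
Acceptance of responsibility reduction: 15% of 214 months = 32 months (rounded down)
After reduction: 214 − 32 = 182 months
Less time served: 182 months − 49 months = 133 months
Minimum 97 months: 133 months meets the minimum, no increase.

Sentence: 133 months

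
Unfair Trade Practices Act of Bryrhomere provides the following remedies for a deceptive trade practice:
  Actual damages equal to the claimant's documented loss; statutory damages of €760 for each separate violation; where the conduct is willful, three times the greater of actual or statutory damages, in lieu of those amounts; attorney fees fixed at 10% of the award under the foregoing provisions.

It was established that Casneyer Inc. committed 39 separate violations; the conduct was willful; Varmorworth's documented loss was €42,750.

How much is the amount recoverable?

Statutory damages: 39 × €760 = €29,640
Greater of actual damages (€42,750) or statutory damages (€29,640): €42,750
Trebled: 3 × €42,750 = €128,250
Attorney fees: 10% of €128,250 = €12,825
Total recovery: €128,250 + €12,825 = €141,075

€141,075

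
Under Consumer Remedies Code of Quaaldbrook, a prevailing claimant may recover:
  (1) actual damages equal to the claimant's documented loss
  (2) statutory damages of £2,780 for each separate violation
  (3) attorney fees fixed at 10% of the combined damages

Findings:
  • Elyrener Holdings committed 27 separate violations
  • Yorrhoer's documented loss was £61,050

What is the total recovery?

Statutory damages: 27 × £2,780 = £75,060
Combined damages: £61,050 + £75,060 = £136,110
Attorney fees: 10% of £136,110 = £13,611
Total recovery: £136,110 + £13,611 = £149,721

£149,721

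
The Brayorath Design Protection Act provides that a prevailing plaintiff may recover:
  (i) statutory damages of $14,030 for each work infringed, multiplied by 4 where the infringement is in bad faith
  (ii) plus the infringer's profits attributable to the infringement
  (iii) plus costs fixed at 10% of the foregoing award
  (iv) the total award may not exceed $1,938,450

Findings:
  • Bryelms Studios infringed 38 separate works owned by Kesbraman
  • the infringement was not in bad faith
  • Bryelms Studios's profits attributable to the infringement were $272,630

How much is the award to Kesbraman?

$886,347

Statutory damages: 38 × $14,030 = $533,140
Infringement not in bad faith: no ×4 enhancement.
Combined award: $533,140 + $272,630 = $805,770
Costs: 10% of $805,770 = $80,577
Award plus costs: $805,770 + $80,577 = $886,347
Cap at $1,938,450: $886,347 is within the cap, no reduction.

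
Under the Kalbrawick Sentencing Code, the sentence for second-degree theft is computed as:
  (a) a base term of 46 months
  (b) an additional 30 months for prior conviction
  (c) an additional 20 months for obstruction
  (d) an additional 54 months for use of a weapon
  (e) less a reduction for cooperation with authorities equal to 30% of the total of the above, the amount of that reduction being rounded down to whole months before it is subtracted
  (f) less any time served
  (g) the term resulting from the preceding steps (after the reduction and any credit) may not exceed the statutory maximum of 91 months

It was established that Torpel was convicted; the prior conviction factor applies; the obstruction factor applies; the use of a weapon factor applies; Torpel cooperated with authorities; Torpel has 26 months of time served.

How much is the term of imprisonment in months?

79 months

Prior conviction enhancement: +30 months
Obstruction enhancement: +20 months
Use of a weapon enhancement: +54 months
Adjusted term: 46 months + 30 months + 20 months + 54 months = 150 months
Cooperation with authorities reduction: 30% of 150 months = 45 months (rounded down)
After reduction: 150 − 45 = 105 months
Less time served: 105 months − 26 months = 79 months
Cap at 91 months: 79 months is within the cap, no reduction.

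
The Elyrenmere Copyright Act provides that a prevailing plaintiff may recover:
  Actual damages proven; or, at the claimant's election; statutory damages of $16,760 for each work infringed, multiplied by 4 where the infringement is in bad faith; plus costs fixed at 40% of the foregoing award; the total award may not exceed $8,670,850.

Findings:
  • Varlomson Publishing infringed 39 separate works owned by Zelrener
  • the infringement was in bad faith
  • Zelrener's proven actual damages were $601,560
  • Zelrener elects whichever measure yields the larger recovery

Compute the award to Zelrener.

Statutory damages: 39 × $16,760 = $653,640
Multiplied by 4: 4 × $653,640 = $2,614,560
Greater of actual damages ($601,560) or enhanced statutory damages ($2,614,560): $2,614,560
Costs: 40% of $2,614,560 = $1,045,824
Award plus costs: $2,614,560 + $1,045,824 = $3,660,384
Cap at $8,670,850: $3,660,384 is within the cap, no reduction.

$3,660,384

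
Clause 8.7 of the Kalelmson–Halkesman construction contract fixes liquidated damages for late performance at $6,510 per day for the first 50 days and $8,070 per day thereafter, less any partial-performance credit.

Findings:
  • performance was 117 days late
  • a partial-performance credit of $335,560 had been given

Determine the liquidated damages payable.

First 50 days: 50 × $6,510 = $325,500
Remaining days: (117 − 50) × $8,070 = $540,690
Accrued per-day damages: $325,500 + $540,690 = $866,190
Less partial-performance credit: $866,190 − $335,560 = $530,630

Liquidated damages: $530,630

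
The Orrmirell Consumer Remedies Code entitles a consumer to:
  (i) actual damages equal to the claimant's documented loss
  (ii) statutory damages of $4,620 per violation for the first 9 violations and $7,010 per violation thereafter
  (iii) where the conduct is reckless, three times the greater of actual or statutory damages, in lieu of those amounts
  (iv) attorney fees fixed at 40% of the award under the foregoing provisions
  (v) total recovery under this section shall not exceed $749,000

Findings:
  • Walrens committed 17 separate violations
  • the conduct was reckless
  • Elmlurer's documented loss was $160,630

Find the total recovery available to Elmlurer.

First 9 violations: 9 × $4,620 = $41,580
Remaining violations: (17 − 9) × $7,010 = $56,080
Statutory damages: $41,580 + $56,080 = $97,660
Greater of actual damages ($160,630) or statutory damages ($97,660): $160,630
Trebled: 3 × $160,630 = $481,890
Attorney fees: 40% of $481,890 = $192,756
Total before cap: $481,890 + $192,756 = $674,646
Cap at $749,000: $674,646 is within the cap, no reduction.

$674,646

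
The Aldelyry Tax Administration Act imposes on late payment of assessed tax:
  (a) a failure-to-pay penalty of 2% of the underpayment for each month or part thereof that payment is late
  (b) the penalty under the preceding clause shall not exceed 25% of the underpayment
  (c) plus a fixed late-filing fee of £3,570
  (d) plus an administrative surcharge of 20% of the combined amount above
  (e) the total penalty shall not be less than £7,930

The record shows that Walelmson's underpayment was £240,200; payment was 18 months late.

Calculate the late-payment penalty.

Accrued rate: 2% × 18 = 36%, capped at 25% → 25%
Failure-to-pay penalty: 25% of £240,200 = £60,050
Penalty before surcharge: £60,050 + £3,570 = £63,620
Administrative surcharge: 20% of £63,620 = £12,724
Total penalty: £63,620 + £12,724 = £76,344
Minimum £7,930: £76,344 meets the minimum, no increase.

Penalty: £76,344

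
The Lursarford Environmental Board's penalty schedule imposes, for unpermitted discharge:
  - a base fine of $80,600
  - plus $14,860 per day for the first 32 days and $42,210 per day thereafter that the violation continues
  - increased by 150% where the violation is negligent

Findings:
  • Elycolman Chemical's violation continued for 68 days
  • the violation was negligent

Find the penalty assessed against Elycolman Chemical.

First 32 days: 32 × $14,860 = $475,520
Remaining days: (68 − 32) × $42,210 = $1,519,560
Per-day component: $475,520 + $1,519,560 = $1,995,080
Base plus per-day: $80,600 + $1,995,080 = $2,075,680
Enhancement: 150% of $2,075,680 = $3,113,520
Enhanced fine: $2,075,680 + $3,113,520 = $5,189,200

$5,189,200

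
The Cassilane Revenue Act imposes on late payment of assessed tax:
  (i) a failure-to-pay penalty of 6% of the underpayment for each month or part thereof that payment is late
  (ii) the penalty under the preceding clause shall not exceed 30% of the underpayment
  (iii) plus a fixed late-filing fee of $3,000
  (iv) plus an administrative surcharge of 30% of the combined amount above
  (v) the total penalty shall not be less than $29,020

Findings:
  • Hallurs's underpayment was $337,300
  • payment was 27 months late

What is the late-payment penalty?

Accrued rate: 6% × 27 = 162%, capped at 30% → 30%
Failure-to-pay penalty: 30% of $337,300 = $101,190
Penalty before surcharge: $101,190 + $3,000 = $104,190
Administrative surcharge: 30% of $104,190 = $31,257
Total penalty: $104,190 + $31,257 = $135,447
Minimum $29,020: $135,447 meets the minimum, no increase.

Penalty: $135,447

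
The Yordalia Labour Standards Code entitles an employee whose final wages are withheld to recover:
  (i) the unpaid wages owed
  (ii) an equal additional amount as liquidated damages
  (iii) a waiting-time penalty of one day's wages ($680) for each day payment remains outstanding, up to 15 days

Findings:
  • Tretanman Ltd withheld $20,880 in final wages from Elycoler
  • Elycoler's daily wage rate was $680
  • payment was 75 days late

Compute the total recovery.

Liquidated damages (equal amount): $20,880
Penalty days: min(75, 15) = 15
Waiting-time penalty: 15 × $680 = $10,200
Total award: $20,880 + $20,880 + $10,200 = $51,960

$51,960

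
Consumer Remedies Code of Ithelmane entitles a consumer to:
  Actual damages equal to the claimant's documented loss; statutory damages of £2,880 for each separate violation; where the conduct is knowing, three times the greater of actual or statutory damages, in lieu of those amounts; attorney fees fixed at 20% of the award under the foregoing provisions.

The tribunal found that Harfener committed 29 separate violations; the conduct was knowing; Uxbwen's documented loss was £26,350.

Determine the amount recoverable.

Statutory damages: 29 × £2,880 = £83,520
Greater of actual damages (£26,350) or statutory damages (£83,520): £83,520
Trebled: 3 × £83,520 = £250,560
Attorney fees: 20% of £250,560 = £50,112
Total recovery: £250,560 + £50,112 = £300,672

Total recovery: £300,672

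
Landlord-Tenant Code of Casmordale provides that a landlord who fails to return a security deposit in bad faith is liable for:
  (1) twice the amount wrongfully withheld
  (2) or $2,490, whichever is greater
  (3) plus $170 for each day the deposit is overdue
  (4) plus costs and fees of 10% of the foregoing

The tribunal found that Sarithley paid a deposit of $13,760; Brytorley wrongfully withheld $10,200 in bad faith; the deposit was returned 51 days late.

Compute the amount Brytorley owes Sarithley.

$31,977

Doubled: 2 × $10,200 = $20,400
Minimum $2,490: $20,400 meets the minimum, no increase.
Late-return penalty: 51 × $170 = $8,670
Damages plus late penalty: $20,400 + $8,670 = $29,070
Costs and fees: 10% of $29,070 = $2,907
Total recovery: $29,070 + $2,907 = $31,977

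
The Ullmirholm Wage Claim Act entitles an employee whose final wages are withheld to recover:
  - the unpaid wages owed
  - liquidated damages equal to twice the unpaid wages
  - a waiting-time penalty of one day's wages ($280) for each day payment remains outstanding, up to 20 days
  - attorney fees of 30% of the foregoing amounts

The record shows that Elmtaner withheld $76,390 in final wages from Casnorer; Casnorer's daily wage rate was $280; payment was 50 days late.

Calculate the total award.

$305,201

Doubled: 2 × $76,390 = $152,780
Penalty days: min(50, 20) = 20
Waiting-time penalty: 20 × $280 = $5,600
Subtotal: $76,390 + $152,780 + $5,600 = $234,770
Attorney fees: 30% of $234,770 = $70,431
Total award: $234,770 + $70,431 = $305,201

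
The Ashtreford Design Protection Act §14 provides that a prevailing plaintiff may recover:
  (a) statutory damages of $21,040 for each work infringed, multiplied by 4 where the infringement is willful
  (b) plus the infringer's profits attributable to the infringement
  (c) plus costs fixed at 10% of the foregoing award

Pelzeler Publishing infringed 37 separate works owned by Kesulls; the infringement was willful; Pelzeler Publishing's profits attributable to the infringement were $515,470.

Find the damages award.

Statutory damages: 37 × $21,040 = $778,480
Multiplied by 4: 4 × $778,480 = $3,113,920
Combined award: $3,113,920 + $515,470 = $3,629,390
Costs: 10% of $3,629,390 = $362,939
Award plus costs: $3,629,390 + $362,939 = $3,992,329

$3,992,329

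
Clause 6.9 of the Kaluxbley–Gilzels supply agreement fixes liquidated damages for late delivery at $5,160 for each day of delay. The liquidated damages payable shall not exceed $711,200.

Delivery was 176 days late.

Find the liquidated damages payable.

$711,200

Per-day damages: 176 × $5,160 = $908,160
Cap at $711,200: $908,160 exceeds the cap → $711,200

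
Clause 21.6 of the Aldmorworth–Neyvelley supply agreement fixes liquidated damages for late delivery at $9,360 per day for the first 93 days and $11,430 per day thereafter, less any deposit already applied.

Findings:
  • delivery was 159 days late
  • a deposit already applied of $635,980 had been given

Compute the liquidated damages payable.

First 93 days: 93 × $9,360 = $870,480
Remaining days: (159 − 93) × $11,430 = $754,380
Accrued per-day damages: $870,480 + $754,380 = $1,624,860
Less deposit already applied: $1,624,860 − $635,980 = $988,880

$988,880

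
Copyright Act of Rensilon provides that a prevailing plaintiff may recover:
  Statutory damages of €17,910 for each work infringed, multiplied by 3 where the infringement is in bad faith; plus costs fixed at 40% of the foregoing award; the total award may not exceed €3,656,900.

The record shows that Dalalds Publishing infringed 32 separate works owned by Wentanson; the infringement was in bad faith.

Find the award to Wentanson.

€2,407,104

Statutory damages: 32 × €17,910 = €573,120
Trebled: 3 × €573,120 = €1,719,360
Costs: 40% of €1,719,360 = €687,744
Award plus costs: €1,719,360 + €687,744 = €2,407,104
Cap at €3,656,900: €2,407,104 is within the cap, no reduction.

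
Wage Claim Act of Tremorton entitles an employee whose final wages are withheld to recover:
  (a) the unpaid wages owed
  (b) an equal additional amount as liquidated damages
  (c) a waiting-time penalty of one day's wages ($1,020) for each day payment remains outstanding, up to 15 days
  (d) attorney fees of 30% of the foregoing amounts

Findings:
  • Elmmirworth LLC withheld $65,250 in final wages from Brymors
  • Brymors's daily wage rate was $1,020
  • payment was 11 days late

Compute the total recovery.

Liquidated damages (equal amount): $65,250
Penalty days: min(11, 15) = 11
Waiting-time penalty: 11 × $1,020 = $11,220
Subtotal: $65,250 + $65,250 + $11,220 = $141,720
Attorney fees: 30% of $141,720 = $42,516
Total award: $141,720 + $42,516 = $184,236

$184,236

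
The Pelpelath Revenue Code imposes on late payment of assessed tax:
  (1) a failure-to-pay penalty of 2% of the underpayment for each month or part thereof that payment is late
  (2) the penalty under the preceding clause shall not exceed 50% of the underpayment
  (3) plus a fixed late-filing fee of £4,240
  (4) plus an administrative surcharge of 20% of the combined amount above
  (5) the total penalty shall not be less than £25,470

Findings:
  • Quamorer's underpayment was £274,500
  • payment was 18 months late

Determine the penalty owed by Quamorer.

Accrued rate: 2% × 18 = 36%, capped at 50% → 36%
Failure-to-pay penalty: 36% of £274,500 = £98,820
Penalty before surcharge: £98,820 + £4,240 = £103,060
Administrative surcharge: 20% of £103,060 = £20,612
Total penalty: £103,060 + £20,612 = £123,672
Minimum £25,470: £123,672 meets the minimum, no increase.

Penalty: £123,672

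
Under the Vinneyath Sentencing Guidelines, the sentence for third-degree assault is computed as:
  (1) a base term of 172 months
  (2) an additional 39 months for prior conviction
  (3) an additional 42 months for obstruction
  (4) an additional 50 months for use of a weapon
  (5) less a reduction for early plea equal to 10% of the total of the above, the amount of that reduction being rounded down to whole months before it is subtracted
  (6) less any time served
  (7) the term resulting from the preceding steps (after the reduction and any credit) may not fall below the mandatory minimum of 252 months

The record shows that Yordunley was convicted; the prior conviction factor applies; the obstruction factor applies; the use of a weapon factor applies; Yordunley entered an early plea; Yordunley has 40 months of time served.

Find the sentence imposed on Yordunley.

Sentence: 252 months

Prior conviction enhancement: +39 months
Obstruction enhancement: +42 months
Use of a weapon enhancement: +50 months
Adjusted term: 172 months + 39 months + 42 months + 50 months = 303 months
Early plea reduction: 10% of 303 months = 30 months (rounded down)
After reduction: 303 − 30 = 273 months
Less time served: 273 months − 40 months = 233 months
Minimum 252 months: 233 months is below the minimum → 252 months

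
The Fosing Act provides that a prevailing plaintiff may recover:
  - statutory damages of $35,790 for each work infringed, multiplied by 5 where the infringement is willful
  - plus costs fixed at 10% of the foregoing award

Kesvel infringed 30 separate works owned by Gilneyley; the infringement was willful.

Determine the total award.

Statutory damages: 30 × $35,790 = $1,073,700
Multiplied by 5: 5 × $1,073,700 = $5,368,500
Costs: 10% of $5,368,500 = $536,850
Award plus costs: $5,368,500 + $536,850 = $5,905,350

$5,905,350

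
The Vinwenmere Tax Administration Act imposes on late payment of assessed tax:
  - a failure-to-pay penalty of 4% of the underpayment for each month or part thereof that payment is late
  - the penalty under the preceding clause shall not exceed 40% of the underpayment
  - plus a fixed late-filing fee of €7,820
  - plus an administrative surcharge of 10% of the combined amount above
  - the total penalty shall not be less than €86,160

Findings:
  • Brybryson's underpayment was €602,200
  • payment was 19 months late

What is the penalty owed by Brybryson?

Accrued rate: 4% × 19 = 76%, capped at 40% → 40%
Failure-to-pay penalty: 40% of €602,200 = €240,880
Penalty before surcharge: €240,880 + €7,820 = €248,700
Administrative surcharge: 10% of €248,700 = €24,870
Total penalty: €248,700 + €24,870 = €273,570
Minimum €86,160: €273,570 meets the minimum, no increase.

€273,570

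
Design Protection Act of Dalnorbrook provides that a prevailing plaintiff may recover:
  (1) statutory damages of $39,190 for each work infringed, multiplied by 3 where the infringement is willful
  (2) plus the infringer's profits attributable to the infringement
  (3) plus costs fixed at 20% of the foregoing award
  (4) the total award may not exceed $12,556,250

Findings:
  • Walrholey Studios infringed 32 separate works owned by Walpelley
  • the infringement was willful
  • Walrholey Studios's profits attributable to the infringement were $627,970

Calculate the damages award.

Statutory damages: 32 × $39,190 = $1,254,080
Trebled: 3 × $1,254,080 = $3,762,240
Combined award: $3,762,240 + $627,970 = $4,390,210
Costs: 20% of $4,390,210 = $878,042
Award plus costs: $4,390,210 + $878,042 = $5,268,252
Cap at $12,556,250: $5,268,252 is within the cap, no reduction.

$5,268,252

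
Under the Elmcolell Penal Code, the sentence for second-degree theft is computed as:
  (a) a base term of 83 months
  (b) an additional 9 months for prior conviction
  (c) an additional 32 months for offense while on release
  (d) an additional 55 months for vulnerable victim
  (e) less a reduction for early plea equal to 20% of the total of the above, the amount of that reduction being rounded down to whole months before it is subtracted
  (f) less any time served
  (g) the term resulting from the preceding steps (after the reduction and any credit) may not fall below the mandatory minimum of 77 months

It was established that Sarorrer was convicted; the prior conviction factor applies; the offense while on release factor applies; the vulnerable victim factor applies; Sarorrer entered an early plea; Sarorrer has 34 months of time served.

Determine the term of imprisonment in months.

Prior conviction enhancement: +9 months
Offense while on release enhancement: +32 months
Vulnerable victim enhancement: +55 months
Adjusted term: 83 months + 9 months + 32 months + 55 months = 179 months
Early plea reduction: 20% of 179 months = 35 months (rounded down)
After reduction: 179 − 35 = 144 months
Less time served: 144 months − 34 months = 110 months
Minimum 77 months: 110 months meets the minimum, no increase.

Sentence: 110 months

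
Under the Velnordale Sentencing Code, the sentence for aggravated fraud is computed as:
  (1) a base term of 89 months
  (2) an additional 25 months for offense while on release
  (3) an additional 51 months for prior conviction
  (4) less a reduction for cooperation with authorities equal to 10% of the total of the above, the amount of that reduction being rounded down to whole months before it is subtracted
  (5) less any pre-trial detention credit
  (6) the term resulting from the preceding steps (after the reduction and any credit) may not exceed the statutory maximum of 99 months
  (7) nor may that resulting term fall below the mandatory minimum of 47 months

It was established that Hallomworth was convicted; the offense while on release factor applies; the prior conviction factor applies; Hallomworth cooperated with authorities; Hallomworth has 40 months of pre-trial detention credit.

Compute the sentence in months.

99 months

Offense while on release enhancement: +25 months
Prior conviction enhancement: +51 months
Adjusted term: 89 months + 25 months + 51 months = 165 months
Cooperation with authorities reduction: 10% of 165 months = 16 months (rounded down)
After reduction: 165 − 16 = 149 months
Less pre-trial detention credit: 149 months − 40 months = 109 months
Cap at 99 months: 109 months exceeds the cap → 99 months
Minimum 47 months: 99 months meets the minimum, no increase.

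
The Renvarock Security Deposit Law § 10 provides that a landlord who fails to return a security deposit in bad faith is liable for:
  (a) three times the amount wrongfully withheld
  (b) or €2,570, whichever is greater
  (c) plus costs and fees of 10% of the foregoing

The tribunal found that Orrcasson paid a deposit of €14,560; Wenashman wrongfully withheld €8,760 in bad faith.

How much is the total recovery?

€28,908

Trebled: 3 × €8,760 = €26,280
Minimum €2,570: €26,280 meets the minimum, no increase.
Costs and fees: 10% of €26,280 = €2,628
Total recovery: €26,280 + €2,628 = €28,908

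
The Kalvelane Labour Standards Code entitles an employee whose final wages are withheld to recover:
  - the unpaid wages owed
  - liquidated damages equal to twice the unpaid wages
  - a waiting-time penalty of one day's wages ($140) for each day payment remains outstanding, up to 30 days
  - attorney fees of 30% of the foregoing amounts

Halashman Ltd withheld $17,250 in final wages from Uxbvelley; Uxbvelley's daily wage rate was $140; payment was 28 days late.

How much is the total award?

Doubled: 2 × $17,250 = $34,500
Penalty days: min(28, 30) = 28
Waiting-time penalty: 28 × $140 = $3,920
Subtotal: $17,250 + $34,500 + $3,920 = $55,670
Attorney fees: 30% of $55,670 = $16,701
Total award: $55,670 + $16,701 = $72,371

$72,371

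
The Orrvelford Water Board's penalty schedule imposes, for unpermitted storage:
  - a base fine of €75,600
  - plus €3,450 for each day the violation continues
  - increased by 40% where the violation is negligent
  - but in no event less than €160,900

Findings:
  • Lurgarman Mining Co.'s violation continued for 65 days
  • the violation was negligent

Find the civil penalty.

€419,790

Per-day component: 65 × €3,450 = €224,250
Base plus per-day: €75,600 + €224,250 = €299,850
Enhancement: 40% of €299,850 = €119,940
Enhanced fine: €299,850 + €119,940 = €419,790
Minimum €160,900: €419,790 meets the minimum, no increase.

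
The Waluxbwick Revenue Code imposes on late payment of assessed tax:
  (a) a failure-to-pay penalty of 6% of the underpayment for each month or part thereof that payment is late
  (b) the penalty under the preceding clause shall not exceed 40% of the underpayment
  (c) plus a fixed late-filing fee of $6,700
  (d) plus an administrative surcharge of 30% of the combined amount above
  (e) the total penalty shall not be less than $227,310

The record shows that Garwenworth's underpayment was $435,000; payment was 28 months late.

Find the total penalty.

$234,910

Accrued rate: 6% × 28 = 168%, capped at 40% → 40%
Failure-to-pay penalty: 40% of $435,000 = $174,000
Penalty before surcharge: $174,000 + $6,700 = $180,700
Administrative surcharge: 30% of $180,700 = $54,210
Total penalty: $180,700 + $54,210 = $234,910
Minimum $227,310: $234,910 meets the minimum, no increase.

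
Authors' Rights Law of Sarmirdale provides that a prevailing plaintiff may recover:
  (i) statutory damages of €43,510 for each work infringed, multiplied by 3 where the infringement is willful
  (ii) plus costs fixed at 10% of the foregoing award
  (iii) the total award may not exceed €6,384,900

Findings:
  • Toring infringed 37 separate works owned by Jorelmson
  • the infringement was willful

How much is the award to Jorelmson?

€5,312,571

Statutory damages: 37 × €43,510 = €1,609,870
Trebled: 3 × €1,609,870 = €4,829,610
Costs: 10% of €4,829,610 = €482,961
Award plus costs: €4,829,610 + €482,961 = €5,312,571
Cap at €6,384,900: €5,312,571 is within the cap, no reduction.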